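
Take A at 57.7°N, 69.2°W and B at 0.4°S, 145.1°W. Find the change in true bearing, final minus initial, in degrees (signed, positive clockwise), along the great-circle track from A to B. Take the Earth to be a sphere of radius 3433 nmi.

At departure: θ₁ = atan2(sin Δλ cos φ₂, cos φ₁ sin φ₂ − sin φ₁ cos φ₂ cos Δλ) = 257.80°
At arrival: θ₂ = atan2(sin Δλ cos φ₁, −cos φ₂ sin φ₁ + sin φ₂ cos φ₁ cos Δλ) = 211.49°
Δθ = θ₂ − θ₁ = -46.3°

-46.3°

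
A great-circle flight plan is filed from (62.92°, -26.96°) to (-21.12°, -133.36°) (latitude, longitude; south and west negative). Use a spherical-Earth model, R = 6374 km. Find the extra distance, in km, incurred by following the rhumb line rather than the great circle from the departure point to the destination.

Great circle: cos σ = sin φ₁ sin φ₂ + cos φ₁ cos φ₂ cos Δλ,  σ = 2.0272 rad → d_gc = 12921.3 km
Rhumb line: Δψ = -1.8010, q = Δφ/Δψ = 0.8144, d_rh = R√(Δφ²+q²Δλ²) = 13429.1 km
Excess = 13429.1 − 12921.3 = 507.8 ≈ 508 km

508 km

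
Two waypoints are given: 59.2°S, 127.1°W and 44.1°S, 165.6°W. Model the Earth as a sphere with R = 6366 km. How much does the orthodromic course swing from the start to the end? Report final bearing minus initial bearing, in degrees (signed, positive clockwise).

+30.9°

Initial bearing θ₁ = atan2(sin Δλ cos φ₂, cos φ₁ sin φ₂ − sin φ₁ cos φ₂ cos Δλ) = 285.79°
Final bearing θ₂ = (initial bearing from the destination back to the start) + 180° = 316.68°
Δθ = θ₂ − θ₁ = +30.9°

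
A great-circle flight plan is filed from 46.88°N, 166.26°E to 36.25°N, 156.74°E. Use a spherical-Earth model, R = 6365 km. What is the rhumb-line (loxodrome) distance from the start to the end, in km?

Δψ = ln[tan(π/4+φ₂/2)/tan(π/4+φ₁/2)] = -0.2489;  Δφ = -0.1855 rad,  Δλ = -0.1662 rad
q = Δφ/Δψ = 0.7454
d = R·√(Δφ² + q²Δλ²) = 6365·0.22307 = 1420 km

1420 km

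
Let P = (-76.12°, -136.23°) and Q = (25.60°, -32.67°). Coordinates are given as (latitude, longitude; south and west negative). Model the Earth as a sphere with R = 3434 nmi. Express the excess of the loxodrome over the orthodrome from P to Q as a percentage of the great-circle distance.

5.4%

Great circle: σ = 2.0603 rad → d_gc = Rσ = 7075.1 nmi
Rhumb: Δφ = +1.7753, Δλ = +1.8075, Δψ = +2.5685, q = Δφ/Δψ = 0.6912 → d_rh = R√(Δφ²+q²Δλ²) = 7454.8 nmi
Excess = (7454.8 − 7075.1) / 7075.1 = 379.7 / 7075.1 = 5.37% ≈ 5.4%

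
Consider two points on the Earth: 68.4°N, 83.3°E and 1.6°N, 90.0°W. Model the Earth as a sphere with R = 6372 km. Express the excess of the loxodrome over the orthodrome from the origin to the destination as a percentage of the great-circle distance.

28.3%

Great circle: σ = 1.9172 rad → d_gc = Rσ = 12216.3 km
Rhumb: Δφ = -1.1659, Δλ = -3.0247, Δψ = -1.6288, q = Δφ/Δψ = 0.7158 → d_rh = R√(Δφ²+q²Δλ²) = 15668.6 km
Excess = (15668.6 − 12216.3) / 12216.3 = 3452.3 / 12216.3 = 28.26% ≈ 28.3%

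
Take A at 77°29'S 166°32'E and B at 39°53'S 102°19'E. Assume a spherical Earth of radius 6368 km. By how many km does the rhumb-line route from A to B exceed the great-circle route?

202 km

Great circle: cos σ = sin φ₁ sin φ₂ + cos φ₁ cos φ₂ cos Δλ,  σ = 0.7977 rad → d_gc = 5080.0 km
Rhumb line: Δψ = +1.4501, q = Δφ/Δψ = 0.4526, d_rh = R√(Δφ²+q²Δλ²) = 5281.7 km
Excess = 5281.7 − 5080.0 = 201.7 ≈ 202 km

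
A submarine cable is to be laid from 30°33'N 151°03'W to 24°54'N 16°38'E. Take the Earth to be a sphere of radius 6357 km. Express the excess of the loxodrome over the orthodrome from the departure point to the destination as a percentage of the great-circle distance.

Great circle: σ = 2.1521 rad → d_gc = Rσ = 13681.1 km
Rhumb: Δφ = -0.0986, Δλ = +2.9266, Δψ = -0.1115, q = Δφ/Δψ = 0.8846 → d_rh = R√(Δφ²+q²Δλ²) = 16470.2 km
Excess = (16470.2 − 13681.1) / 13681.1 = 2789.1 / 13681.1 = 20.39% ≈ 20.4%

20.4%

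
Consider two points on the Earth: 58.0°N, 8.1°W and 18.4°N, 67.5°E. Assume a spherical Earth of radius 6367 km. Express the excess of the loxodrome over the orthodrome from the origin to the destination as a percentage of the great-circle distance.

3.4%

Great circle: σ = 1.1672 rad → d_gc = Rσ = 7431.5 km
Rhumb: Δφ = -0.6912, Δλ = +1.3195, Δψ = -0.9224, q = Δφ/Δψ = 0.7493 → d_rh = R√(Δφ²+q²Δλ²) = 7680.8 km
Excess = (7680.8 − 7431.5) / 7431.5 = 249.3 / 7431.5 = 3.355% ≈ 3.4%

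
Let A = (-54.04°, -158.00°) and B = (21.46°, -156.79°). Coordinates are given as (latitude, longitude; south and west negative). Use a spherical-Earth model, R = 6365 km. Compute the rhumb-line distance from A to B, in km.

Rhumb course C = atan2(Δλ, Δψ) with Δψ = ln[tan(π/4+φ₂/2)/tan(π/4+φ₁/2)] = +1.5090, Δλ = +0.0211 → C = 0.80°
d = R·|Δφ| / |cos C| = 6365·1.31772 / 0.99990 = 8388 km

8388 km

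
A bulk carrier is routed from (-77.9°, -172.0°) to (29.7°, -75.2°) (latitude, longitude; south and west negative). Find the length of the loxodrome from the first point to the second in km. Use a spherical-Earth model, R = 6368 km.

Rhumb course C = atan2(Δλ, Δψ) with Δψ = ln[tan(π/4+φ₂/2)/tan(π/4+φ₁/2)] = +2.7877, Δλ = +1.6895 → C = 31.22°
d = R·|Δφ| / |cos C| = 6368·1.87797 / 0.85520 = 13984 km

13984 km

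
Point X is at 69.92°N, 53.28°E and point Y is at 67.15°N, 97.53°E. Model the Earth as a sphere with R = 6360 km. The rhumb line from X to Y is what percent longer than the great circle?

Great circle: σ = 0.2802 rad → d_gc = Rσ = 1781.9 km
Rhumb: Δφ = -0.0483, Δλ = +0.7723, Δψ = -0.1323, q = Δφ/Δψ = 0.3654 → d_rh = R√(Δφ²+q²Δλ²) = 1821.1 km
Excess = (1821.1 − 1781.9) / 1781.9 = 39.2 / 1781.9 = 2.20% ≈ 2.2%

2.2%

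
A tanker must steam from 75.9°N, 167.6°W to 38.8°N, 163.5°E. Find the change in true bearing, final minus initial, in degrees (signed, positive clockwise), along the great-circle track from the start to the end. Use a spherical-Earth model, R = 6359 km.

At departure: θ₁ = atan2(sin Δλ cos φ₂, cos φ₁ sin φ₂ − sin φ₁ cos φ₂ cos Δλ) = 216.50°
At arrival: θ₂ = atan2(sin Δλ cos φ₁, −cos φ₂ sin φ₁ + sin φ₂ cos φ₁ cos Δλ) = 190.71°
Δθ = θ₂ − θ₁ = -25.8°

-25.8°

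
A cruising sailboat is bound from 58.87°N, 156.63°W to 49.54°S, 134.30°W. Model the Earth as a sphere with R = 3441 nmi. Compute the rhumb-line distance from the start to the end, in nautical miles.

6605 nmi

Δψ = ln[tan(π/4+φ₂/2)/tan(π/4+φ₁/2)] = -2.2764;  Δφ = -1.8921 rad,  Δλ = +0.3897 rad
q = Δφ/Δψ = 0.8312
d = R·√(Δφ² + q²Δλ²) = 3441·1.91964 = 6605 nmi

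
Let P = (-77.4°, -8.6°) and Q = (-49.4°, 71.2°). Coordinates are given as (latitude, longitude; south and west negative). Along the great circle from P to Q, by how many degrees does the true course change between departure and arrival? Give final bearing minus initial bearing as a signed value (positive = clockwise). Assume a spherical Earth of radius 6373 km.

-75.2°

Initial bearing θ₁ = atan2(sin Δλ cos φ₂, cos φ₁ sin φ₂ − sin φ₁ cos φ₂ cos Δλ) = 94.74°
Final bearing θ₂ = (initial bearing from the destination back to the start) + 180° = 19.52°
Δθ = θ₂ − θ₁ = -75.2°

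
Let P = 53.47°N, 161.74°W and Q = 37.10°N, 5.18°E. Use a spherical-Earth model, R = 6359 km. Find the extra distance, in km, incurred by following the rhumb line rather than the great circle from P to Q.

3179 km

Great circle: cos σ = sin φ₁ sin φ₂ + cos φ₁ cos φ₂ cos Δλ,  σ = 1.5485 rad → d_gc = 9847.09 km
Rhumb line: Δψ = -0.4104, q = Δφ/Δψ = 0.6962, d_rh = R√(Δφ²+q²Δλ²) = 13025.60 km
Excess = 13025.60 − 9847.09 = 3178.51 ≈ 3179 km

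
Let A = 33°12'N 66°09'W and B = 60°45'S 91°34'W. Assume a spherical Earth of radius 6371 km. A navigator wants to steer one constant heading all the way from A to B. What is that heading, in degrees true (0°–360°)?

192.8°

Meridional parts: M(φ₁)=+0.6149, M(φ₂)=-1.3434 → ΔM = -1.9583;  Δλ = -0.4436 rad
tan C = Δλ / ΔM = +0.2265 → C = 192.76°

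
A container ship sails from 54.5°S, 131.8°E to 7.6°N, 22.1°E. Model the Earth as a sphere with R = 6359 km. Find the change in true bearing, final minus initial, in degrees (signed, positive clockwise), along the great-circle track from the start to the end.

At departure: θ₁ = atan2(sin Δλ cos φ₂, cos φ₁ sin φ₂ − sin φ₁ cos φ₂ cos Δλ) = 258.18°
At arrival: θ₂ = atan2(sin Δλ cos φ₁, −cos φ₂ sin φ₁ + sin φ₂ cos φ₁ cos Δλ) = 325.01°
Δθ = θ₂ − θ₁ = +66.8°

+66.8°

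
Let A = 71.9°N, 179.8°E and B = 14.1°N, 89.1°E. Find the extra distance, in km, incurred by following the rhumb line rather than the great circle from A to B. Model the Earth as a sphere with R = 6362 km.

530 km

Great circle: cos σ = sin φ₁ sin φ₂ + cos φ₁ cos φ₂ cos Δλ,  σ = 1.3409 rad → d_gc = 8530.8 km
Rhumb line: Δψ = -1.5885, q = Δφ/Δψ = 0.6351, d_rh = R√(Δφ²+q²Δλ²) = 9060.8 km
Excess = 9060.8 − 8530.8 = 530.0 ≈ 530 km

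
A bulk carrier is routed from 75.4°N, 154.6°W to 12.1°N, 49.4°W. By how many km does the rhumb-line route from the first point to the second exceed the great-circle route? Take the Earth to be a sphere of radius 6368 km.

813 km

Great circle: cos σ = sin φ₁ sin φ₂ + cos φ₁ cos φ₂ cos Δλ,  σ = 1.4321 rad → d_gc = 9119.8 km
Rhumb line: Δψ = -1.8421, q = Δφ/Δψ = 0.5997, d_rh = R√(Δφ²+q²Δλ²) = 9933.1 km
Excess = 9933.1 − 9119.8 = 813.3 ≈ 813 km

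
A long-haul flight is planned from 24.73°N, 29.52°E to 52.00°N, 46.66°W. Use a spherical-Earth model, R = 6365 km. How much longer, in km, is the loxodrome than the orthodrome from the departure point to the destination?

Great circle: cos σ = sin φ₁ sin φ₂ + cos φ₁ cos φ₂ cos Δλ,  σ = 1.0892 rad → d_gc = 6932.5 km
Rhumb line: Δψ = +0.6205, q = Δφ/Δψ = 0.7671, d_rh = R√(Δφ²+q²Δλ²) = 7163.7 km
Excess = 7163.7 − 6932.5 = 231.2 ≈ 231 km

231 km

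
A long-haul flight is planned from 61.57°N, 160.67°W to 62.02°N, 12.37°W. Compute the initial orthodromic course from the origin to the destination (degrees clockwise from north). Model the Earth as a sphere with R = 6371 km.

N = sin Δλ·cos φ₂ = +0.2465;  D = cos φ₁ sin φ₂ − sin φ₁ cos φ₂ cos Δλ = +0.7715
initial course = atan2(N, D) = 17.72°

17.7°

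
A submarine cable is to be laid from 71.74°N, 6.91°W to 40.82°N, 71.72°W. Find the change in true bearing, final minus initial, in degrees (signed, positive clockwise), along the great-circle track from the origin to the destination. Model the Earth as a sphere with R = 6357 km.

Initial bearing θ₁ = atan2(sin Δλ cos φ₂, cos φ₁ sin φ₂ − sin φ₁ cos φ₂ cos Δλ) = 261.61°
Final bearing θ₂ = (initial bearing from the destination back to the start) + 180° = 204.18°
Δθ = θ₂ − θ₁ = -57.4°

-57.4°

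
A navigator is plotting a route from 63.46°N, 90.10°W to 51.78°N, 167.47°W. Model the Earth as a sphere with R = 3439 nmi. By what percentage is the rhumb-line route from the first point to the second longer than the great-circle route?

Great circle: σ = 0.7024 rad → d_gc = Rσ = 2415.5 nmi
Rhumb: Δφ = -0.2039, Δλ = -1.3504, Δψ = -0.3847, q = Δφ/Δψ = 0.5299 → d_rh = R√(Δφ²+q²Δλ²) = 2558.9 nmi
Excess = (2558.9 − 2415.5) / 2415.5 = 143.4 / 2415.5 = 5.94% ≈ 5.9%

5.9%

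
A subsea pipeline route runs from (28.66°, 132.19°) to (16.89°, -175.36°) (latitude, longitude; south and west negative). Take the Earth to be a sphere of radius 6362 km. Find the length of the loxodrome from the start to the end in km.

5514 km

Rhumb course C = atan2(Δλ, Δψ) with Δψ = ln[tan(π/4+φ₂/2)/tan(π/4+φ₁/2)] = -0.2233, Δλ = +0.9154 → C = 103.71°
d = R·|Δφ| / |cos C| = 6362·0.20543 / 0.23701 = 5514 km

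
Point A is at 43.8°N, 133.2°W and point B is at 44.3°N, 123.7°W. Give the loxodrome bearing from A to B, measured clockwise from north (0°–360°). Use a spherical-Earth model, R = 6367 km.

85.8°

Δψ = ln[tan(π/4+φ₂/2)/tan(π/4+φ₁/2)] = +0.0121
Δλ = +0.1658 rad (taken the short way round)
course = atan2(Δλ, Δψ) = 85.81°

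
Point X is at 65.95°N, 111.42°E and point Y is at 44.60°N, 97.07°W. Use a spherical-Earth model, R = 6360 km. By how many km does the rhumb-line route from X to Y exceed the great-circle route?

Great circle: cos σ = sin φ₁ sin φ₂ + cos φ₁ cos φ₂ cos Δλ,  σ = 1.1743 rad → d_gc = 7468.7 km
Rhumb line: Δψ = -0.6749, q = Δφ/Δψ = 0.5521, d_rh = R√(Δφ²+q²Δλ²) = 9583.7 km
Excess = 9583.7 − 7468.7 = 2115.0 ≈ 2115 km

2115 km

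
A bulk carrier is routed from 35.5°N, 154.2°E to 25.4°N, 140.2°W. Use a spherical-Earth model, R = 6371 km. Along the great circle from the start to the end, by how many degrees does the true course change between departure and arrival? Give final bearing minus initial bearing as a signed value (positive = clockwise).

+36.3°

Initial bearing θ₁ = atan2(sin Δλ cos φ₂, cos φ₁ sin φ₂ − sin φ₁ cos φ₂ cos Δλ) = 80.85°
Final bearing θ₂ = (initial bearing from the destination back to the start) + 180° = 117.16°
Δθ = θ₂ − θ₁ = +36.3°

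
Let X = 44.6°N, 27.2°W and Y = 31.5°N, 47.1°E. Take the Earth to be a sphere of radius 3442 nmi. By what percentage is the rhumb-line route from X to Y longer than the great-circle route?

Great circle: σ = 1.0108 rad → d_gc = Rσ = 3479.3 nmi
Rhumb: Δφ = -0.2286, Δλ = +1.2968, Δψ = -0.2918, q = Δφ/Δψ = 0.7836 → d_rh = R√(Δφ²+q²Δλ²) = 3585.2 nmi
Excess = (3585.2 − 3479.3) / 3479.3 = 105.9 / 3479.3 = 3.04% ≈ 3.0%

3.0%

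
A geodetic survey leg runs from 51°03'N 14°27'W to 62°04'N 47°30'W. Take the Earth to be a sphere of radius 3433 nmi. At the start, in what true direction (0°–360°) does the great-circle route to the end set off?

314.4°

θ = atan2( sin Δλ·cos φ₂ ,  cos φ₁ sin φ₂ − sin φ₁ cos φ₂ cos Δλ )
  = atan2(-0.2555, +0.2500) = 314.38°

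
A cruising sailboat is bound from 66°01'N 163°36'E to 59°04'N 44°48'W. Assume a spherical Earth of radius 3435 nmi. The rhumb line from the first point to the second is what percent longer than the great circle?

Great circle: σ = 0.9274 rad → d_gc = Rσ = 3185.6 nmi
Rhumb: Δφ = -0.1213, Δλ = +2.6459, Δψ = -0.2644, q = Δφ/Δψ = 0.4587 → d_rh = R√(Δφ²+q²Δλ²) = 4189.9 nmi
Excess = (4189.9 − 3185.6) / 3185.6 = 1004.3 / 3185.6 = 31.53% ≈ 31.5%

31.5%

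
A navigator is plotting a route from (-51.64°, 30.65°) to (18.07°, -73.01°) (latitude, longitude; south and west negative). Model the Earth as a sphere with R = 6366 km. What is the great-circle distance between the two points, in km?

12499 km

cos σ = sin φ₁ sin φ₂ + cos φ₁ cos φ₂ cos Δλ
      = sin(-51.64°)sin(18.07°) + cos(-51.64°)cos(18.07°)cos(-103.66°) = -0.3826
σ = 112.492° → d = Rσ = 6366·1.96335 = 12499 km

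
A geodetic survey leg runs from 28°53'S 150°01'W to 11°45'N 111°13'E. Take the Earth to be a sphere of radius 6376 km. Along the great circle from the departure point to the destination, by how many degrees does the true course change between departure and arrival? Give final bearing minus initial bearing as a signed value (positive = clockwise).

At departure: θ₁ = atan2(sin Δλ cos φ₂, cos φ₁ sin φ₂ − sin φ₁ cos φ₂ cos Δλ) = 276.27°
At arrival: θ₂ = atan2(sin Δλ cos φ₁, −cos φ₂ sin φ₁ + sin φ₂ cos φ₁ cos Δλ) = 297.25°
Δθ = θ₂ − θ₁ = +21.0°

+21.0°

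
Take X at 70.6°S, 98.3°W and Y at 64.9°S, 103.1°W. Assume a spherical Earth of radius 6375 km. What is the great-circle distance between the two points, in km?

Haversine: a = sin²(Δφ/2)+cos φ₁ cos φ₂ sin²(Δλ/2) = 0.00272;  σ = 2·atan2(√a,√(1−a))
σ = 5.978° → d = Rσ = 6375·0.10434 = 665 km

665 km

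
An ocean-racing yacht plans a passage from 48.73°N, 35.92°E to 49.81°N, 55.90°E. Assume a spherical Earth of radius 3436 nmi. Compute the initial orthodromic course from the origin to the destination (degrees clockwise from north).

θ = atan2( sin Δλ·cos φ₂ ,  cos φ₁ sin φ₂ − sin φ₁ cos φ₂ cos Δλ )
  = atan2(+0.2205, +0.0480) = 77.71°

77.7°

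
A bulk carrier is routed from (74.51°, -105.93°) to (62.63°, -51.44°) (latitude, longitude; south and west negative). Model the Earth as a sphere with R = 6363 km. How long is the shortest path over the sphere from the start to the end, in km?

2444 km

cos σ = sin φ₁ sin φ₂ + cos φ₁ cos φ₂ cos Δλ
      = sin(74.51°)sin(62.63°) + cos(74.51°)cos(62.63°)cos(54.49°) = 0.9271
σ = 22.010° → d = Rσ = 6363·0.38415 = 2444 km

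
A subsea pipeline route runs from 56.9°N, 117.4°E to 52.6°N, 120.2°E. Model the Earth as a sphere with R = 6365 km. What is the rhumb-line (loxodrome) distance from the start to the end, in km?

Rhumb course C = atan2(Δλ, Δψ) with Δψ = ln[tan(π/4+φ₂/2)/tan(π/4+φ₁/2)] = -0.1302, Δλ = +0.0489 → C = 159.43°
d = R·|Δφ| / |cos C| = 6365·0.07505 / 0.93621 = 510 km

510 km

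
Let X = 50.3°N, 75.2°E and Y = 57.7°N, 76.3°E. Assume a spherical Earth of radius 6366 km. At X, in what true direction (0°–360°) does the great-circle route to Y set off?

4.6°

θ = atan2( sin Δλ·cos φ₂ ,  cos φ₁ sin φ₂ − sin φ₁ cos φ₂ cos Δλ )
  = atan2(+0.0103, +0.1289) = 4.55°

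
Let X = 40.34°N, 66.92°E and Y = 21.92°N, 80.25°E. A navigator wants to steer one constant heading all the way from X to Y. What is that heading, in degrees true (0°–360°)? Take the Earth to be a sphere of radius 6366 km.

Δψ = ln[tan(π/4+φ₂/2)/tan(π/4+φ₁/2)] = -0.3784
Δλ = +0.2327 rad (taken the short way round)
course = atan2(Δλ, Δψ) = 148.42°

148.4°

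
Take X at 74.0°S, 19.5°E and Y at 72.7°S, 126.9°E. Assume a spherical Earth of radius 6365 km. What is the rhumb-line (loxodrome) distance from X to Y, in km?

3420 km

Δψ = ln[tan(π/4+φ₂/2)/tan(π/4+φ₁/2)] = +0.0792;  Δφ = +0.0227 rad,  Δλ = +1.8745 rad
q = Δφ/Δψ = 0.2864
d = R·√(Δφ² + q²Δλ²) = 6365·0.53730 = 3420 km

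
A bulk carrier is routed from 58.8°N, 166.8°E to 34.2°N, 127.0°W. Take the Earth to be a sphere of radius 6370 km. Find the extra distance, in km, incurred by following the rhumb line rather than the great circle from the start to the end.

177 km

Great circle: cos σ = sin φ₁ sin φ₂ + cos φ₁ cos φ₂ cos Δλ,  σ = 0.8584 rad → d_gc = 5467.7 km
Rhumb line: Δψ = -0.6399, q = Δφ/Δψ = 0.6709, d_rh = R√(Δφ²+q²Δλ²) = 5644.8 km
Excess = 5644.8 − 5467.7 = 177.1 ≈ 177 km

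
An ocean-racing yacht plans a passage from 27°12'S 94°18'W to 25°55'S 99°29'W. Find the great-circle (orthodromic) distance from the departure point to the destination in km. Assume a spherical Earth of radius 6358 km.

cos σ = sin φ₁ sin φ₂ + cos φ₁ cos φ₂ cos Δλ
      = sin(-27.20°)sin(-25.92°) + cos(-27.20°)cos(-25.92°)cos(-5.18°) = 0.9965
σ = 4.810° → d = Rσ = 6358·0.08395 = 534 km

534 km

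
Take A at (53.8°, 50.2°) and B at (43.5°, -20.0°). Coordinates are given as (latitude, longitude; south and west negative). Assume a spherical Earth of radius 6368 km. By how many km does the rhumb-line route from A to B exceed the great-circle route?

Great circle: cos σ = sin φ₁ sin φ₂ + cos φ₁ cos φ₂ cos Δλ,  σ = 0.7946 rad → d_gc = 5059.8 km
Rhumb line: Δψ = -0.2734, q = Δφ/Δψ = 0.6575, d_rh = R√(Δφ²+q²Δλ²) = 5255.8 km
Excess = 5255.8 − 5059.8 = 196.0 ≈ 196 km

196 km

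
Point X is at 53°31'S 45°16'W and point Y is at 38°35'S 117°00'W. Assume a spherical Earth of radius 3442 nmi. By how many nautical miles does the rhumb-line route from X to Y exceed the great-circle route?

Great circle: cos σ = sin φ₁ sin φ₂ + cos φ₁ cos φ₂ cos Δλ,  σ = 0.8670 rad → d_gc = 2984.20 nmi
Rhumb line: Δψ = +0.3789, q = Δφ/Δψ = 0.6878, d_rh = R√(Δφ²+q²Δλ²) = 3096.69 nmi
Excess = 3096.69 − 2984.20 = 112.49 ≈ 112 nmi

112 nmi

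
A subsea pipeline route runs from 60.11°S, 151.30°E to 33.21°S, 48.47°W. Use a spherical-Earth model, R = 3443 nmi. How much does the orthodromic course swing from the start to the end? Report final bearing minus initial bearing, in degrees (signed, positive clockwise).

Initial bearing θ₁ = atan2(sin Δλ cos φ₂, cos φ₁ sin φ₂ − sin φ₁ cos φ₂ cos Δλ) = 163.50°
Final bearing θ₂ = (initial bearing from the destination back to the start) + 180° = 9.74°
Δθ = θ₂ − θ₁ = -153.8°

-153.8°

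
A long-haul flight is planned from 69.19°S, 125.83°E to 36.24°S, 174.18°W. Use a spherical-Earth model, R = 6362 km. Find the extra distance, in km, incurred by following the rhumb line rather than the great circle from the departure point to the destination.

159 km

Great circle: cos σ = sin φ₁ sin φ₂ + cos φ₁ cos φ₂ cos Δλ,  σ = 0.8011 rad → d_gc = 5096.6 km
Rhumb line: Δψ = +1.0154, q = Δφ/Δψ = 0.5664, d_rh = R√(Δφ²+q²Δλ²) = 5255.4 km
Excess = 5255.4 − 5096.6 = 158.8 ≈ 159 km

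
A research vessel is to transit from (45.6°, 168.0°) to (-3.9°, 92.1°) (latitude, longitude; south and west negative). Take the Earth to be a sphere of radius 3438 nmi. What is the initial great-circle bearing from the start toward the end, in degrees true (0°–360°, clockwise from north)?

θ = atan2( sin Δλ·cos φ₂ ,  cos φ₁ sin φ₂ − sin φ₁ cos φ₂ cos Δλ )
  = atan2(-0.9676, -0.2212) = 257.12°

257.1°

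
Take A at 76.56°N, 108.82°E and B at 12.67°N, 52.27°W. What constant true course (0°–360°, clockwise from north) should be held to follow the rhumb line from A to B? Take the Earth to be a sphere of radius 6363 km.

235.7°

Δψ = ln[tan(π/4+φ₂/2)/tan(π/4+φ₁/2)] = -1.9156
Δλ = -2.8116 rad (taken the short way round)
course = atan2(Δλ, Δψ) = 235.73°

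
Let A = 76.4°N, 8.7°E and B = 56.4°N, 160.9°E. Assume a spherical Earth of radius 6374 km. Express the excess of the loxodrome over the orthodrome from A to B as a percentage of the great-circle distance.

31.7%

Great circle: σ = 0.8031 rad → d_gc = Rσ = 5119.1 km
Rhumb: Δφ = -0.3491, Δλ = +2.6564, Δψ = -0.9290, q = Δφ/Δψ = 0.3757 → d_rh = R√(Δφ²+q²Δλ²) = 6739.9 km
Excess = (6739.9 − 5119.1) / 5119.1 = 1620.8 / 5119.1 = 31.66% ≈ 31.7%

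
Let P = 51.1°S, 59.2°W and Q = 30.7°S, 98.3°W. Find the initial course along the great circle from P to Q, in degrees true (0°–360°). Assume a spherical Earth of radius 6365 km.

290.1°

θ = atan2( sin Δλ·cos φ₂ ,  cos φ₁ sin φ₂ − sin φ₁ cos φ₂ cos Δλ )
  = atan2(-0.5423, +0.1987) = 290.12°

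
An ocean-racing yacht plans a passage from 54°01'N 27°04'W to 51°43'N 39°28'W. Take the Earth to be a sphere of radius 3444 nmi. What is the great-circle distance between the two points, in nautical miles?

cos σ = sin φ₁ sin φ₂ + cos φ₁ cos φ₂ cos Δλ
      = sin(54.02°)sin(51.72°) + cos(54.02°)cos(51.72°)cos(-12.40°) = 0.9907
σ = 7.819° → d = Rσ = 3444·0.13647 = 470 nmi

470 nmi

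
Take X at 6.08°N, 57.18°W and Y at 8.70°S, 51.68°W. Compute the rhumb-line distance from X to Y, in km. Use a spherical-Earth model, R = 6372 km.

Rhumb course C = atan2(Δλ, Δψ) with Δψ = ln[tan(π/4+φ₂/2)/tan(π/4+φ₁/2)] = -0.2587, Δλ = +0.0960 → C = 159.65°
d = R·|Δφ| / |cos C| = 6372·0.25796 / 0.93756 = 1753 km

1753 km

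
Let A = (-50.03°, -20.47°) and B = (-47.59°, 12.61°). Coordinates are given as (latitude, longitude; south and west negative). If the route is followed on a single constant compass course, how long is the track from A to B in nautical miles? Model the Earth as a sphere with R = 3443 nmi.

Rhumb course C = atan2(Δλ, Δψ) with Δψ = ln[tan(π/4+φ₂/2)/tan(π/4+φ₁/2)] = +0.0647, Δλ = +0.5774 → C = 83.61°
d = R·|Δφ| / |cos C| = 3443·0.04259 / 0.11134 = 1317 nmi

1317 nmi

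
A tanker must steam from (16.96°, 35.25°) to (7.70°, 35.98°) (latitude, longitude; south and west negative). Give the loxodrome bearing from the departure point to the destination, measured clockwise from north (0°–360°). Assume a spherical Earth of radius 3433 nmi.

Meridional parts: M(φ₁)=+0.3004, M(φ₂)=+0.1348 → ΔM = -0.1656;  Δλ = +0.0127 rad
tan C = Δλ / ΔM = -0.0769 → C = 175.60°

175.6°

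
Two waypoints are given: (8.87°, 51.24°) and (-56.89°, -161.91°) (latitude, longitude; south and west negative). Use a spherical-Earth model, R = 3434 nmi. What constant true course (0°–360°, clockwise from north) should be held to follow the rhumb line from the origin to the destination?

Δψ = ln[tan(π/4+φ₂/2)/tan(π/4+φ₁/2)] = -1.3686
Δλ = +2.5630 rad (taken the short way round)
course = atan2(Δλ, Δψ) = 118.10°

118.1°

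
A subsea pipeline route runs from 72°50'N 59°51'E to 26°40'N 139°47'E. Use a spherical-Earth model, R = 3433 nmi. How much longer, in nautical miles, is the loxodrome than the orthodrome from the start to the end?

Great circle: cos σ = sin φ₁ sin φ₂ + cos φ₁ cos φ₂ cos Δλ,  σ = 1.0759 rad → d_gc = 3693.7 nmi
Rhumb line: Δψ = -1.4077, q = Δφ/Δψ = 0.5724, d_rh = R√(Δφ²+q²Δλ²) = 3894.5 nmi
Excess = 3894.5 − 3693.7 = 200.8 ≈ 201 nmi

201 nmi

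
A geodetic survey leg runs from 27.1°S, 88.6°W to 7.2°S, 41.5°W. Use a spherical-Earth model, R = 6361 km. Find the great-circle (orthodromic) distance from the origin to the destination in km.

cos σ = sin φ₁ sin φ₂ + cos φ₁ cos φ₂ cos Δλ
      = sin(-27.10°)sin(-7.20°) + cos(-27.10°)cos(-7.20°)cos(47.10°) = 0.6583
σ = 48.829° → d = Rσ = 6361·0.85223 = 5421 km

5421 km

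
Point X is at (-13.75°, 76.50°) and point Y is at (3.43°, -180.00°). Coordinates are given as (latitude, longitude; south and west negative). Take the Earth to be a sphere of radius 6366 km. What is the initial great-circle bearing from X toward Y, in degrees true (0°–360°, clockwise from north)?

θ = atan2( sin Δλ·cos φ₂ ,  cos φ₁ sin φ₂ − sin φ₁ cos φ₂ cos Δλ )
  = atan2(+0.9706, +0.0027) = 89.84°

89.8°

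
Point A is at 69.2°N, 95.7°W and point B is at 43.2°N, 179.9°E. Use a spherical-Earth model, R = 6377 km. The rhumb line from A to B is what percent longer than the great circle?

7.0%

Great circle: σ = 0.8430 rad → d_gc = Rσ = 5376.1 km
Rhumb: Δφ = -0.4538, Δλ = -1.4731, Δψ = -0.8577, q = Δφ/Δψ = 0.5291 → d_rh = R√(Δφ²+q²Δλ²) = 5750.9 km
Excess = (5750.9 − 5376.1) / 5376.1 = 374.8 / 5376.1 = 6.97% ≈ 7.0%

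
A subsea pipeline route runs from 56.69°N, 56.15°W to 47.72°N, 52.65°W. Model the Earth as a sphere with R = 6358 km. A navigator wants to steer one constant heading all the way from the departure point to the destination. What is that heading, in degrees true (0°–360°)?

Δψ = ln[tan(π/4+φ₂/2)/tan(π/4+φ₁/2)] = -0.2566
Δλ = +0.0611 rad (taken the short way round)
course = atan2(Δλ, Δψ) = 166.61°

166.6°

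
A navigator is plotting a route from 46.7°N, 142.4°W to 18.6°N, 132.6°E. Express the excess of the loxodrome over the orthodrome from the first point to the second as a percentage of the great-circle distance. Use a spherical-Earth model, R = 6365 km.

Great circle: σ = 1.2778 rad → d_gc = Rσ = 8133.5 km
Rhumb: Δφ = -0.4904, Δλ = -1.4835, Δψ = -0.5935, q = Δφ/Δψ = 0.8264 → d_rh = R√(Δφ²+q²Δλ²) = 8404.3 km
Excess = (8404.3 − 8133.5) / 8133.5 = 270.8 / 8133.5 = 3.33% ≈ 3.3%

3.3%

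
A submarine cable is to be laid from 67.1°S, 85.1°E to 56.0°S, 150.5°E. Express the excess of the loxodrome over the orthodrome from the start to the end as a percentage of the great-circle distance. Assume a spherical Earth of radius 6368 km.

4.4%

Great circle: σ = 0.5466 rad → d_gc = Rσ = 3481.0 km
Rhumb: Δφ = +0.1937, Δλ = +1.1414, Δψ = +0.4117, q = Δφ/Δψ = 0.4705 → d_rh = R√(Δφ²+q²Δλ²) = 3635.7 km
Excess = (3635.7 − 3481.0) / 3481.0 = 154.7 / 3481.0 = 4.44% ≈ 4.4%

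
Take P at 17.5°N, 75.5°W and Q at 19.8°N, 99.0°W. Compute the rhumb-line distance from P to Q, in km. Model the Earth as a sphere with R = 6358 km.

Rhumb course C = atan2(Δλ, Δψ) with Δψ = ln[tan(π/4+φ₂/2)/tan(π/4+φ₁/2)] = +0.0424, Δλ = -0.4102 → C = 275.90°
d = R·|Δφ| / |cos C| = 6358·0.04014 / 0.10276 = 2484 km

2484 km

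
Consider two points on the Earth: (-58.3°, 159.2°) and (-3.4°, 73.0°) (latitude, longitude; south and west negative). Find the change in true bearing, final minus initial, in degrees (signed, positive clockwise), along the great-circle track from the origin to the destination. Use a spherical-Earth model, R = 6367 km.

At departure: θ₁ = atan2(sin Δλ cos φ₂, cos φ₁ sin φ₂ − sin φ₁ cos φ₂ cos Δλ) = 271.44°
At arrival: θ₂ = atan2(sin Δλ cos φ₁, −cos φ₂ sin φ₁ + sin φ₂ cos φ₁ cos Δλ) = 328.25°
Δθ = θ₂ − θ₁ = +56.8°

+56.8°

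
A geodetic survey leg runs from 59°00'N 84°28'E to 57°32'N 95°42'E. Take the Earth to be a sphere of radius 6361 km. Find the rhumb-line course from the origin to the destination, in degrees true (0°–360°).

103.9°

Meridional parts: M(φ₁)=+1.2826, M(φ₂)=+1.2339 → ΔM = -0.0487;  Δλ = +0.1961 rad
tan C = Δλ / ΔM = -4.0277 → C = 103.94°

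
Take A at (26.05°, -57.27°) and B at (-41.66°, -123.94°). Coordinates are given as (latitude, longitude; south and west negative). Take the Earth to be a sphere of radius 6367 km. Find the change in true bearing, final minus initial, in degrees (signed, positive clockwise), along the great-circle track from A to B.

+12.3°

Initial bearing θ₁ = atan2(sin Δλ cos φ₂, cos φ₁ sin φ₂ − sin φ₁ cos φ₂ cos Δλ) = 223.33°
Final bearing θ₂ = (initial bearing from the destination back to the start) + 180° = 235.61°
Δθ = θ₂ − θ₁ = +12.3°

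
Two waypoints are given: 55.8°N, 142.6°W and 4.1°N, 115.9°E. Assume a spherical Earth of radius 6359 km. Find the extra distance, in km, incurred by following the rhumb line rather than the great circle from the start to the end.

503 km

Great circle: cos σ = sin φ₁ sin φ₂ + cos φ₁ cos φ₂ cos Δλ,  σ = 1.6235 rad → d_gc = 10323.6 km
Rhumb line: Δψ = -1.1072, q = Δφ/Δψ = 0.8150, d_rh = R√(Δφ²+q²Δλ²) = 10826.3 km
Excess = 10826.3 − 10323.6 = 502.7 ≈ 503 km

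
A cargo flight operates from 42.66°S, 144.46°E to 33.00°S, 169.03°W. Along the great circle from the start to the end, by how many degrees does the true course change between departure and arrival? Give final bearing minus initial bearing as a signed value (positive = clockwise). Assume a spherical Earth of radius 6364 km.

At departure: θ₁ = atan2(sin Δλ cos φ₂, cos φ₁ sin φ₂ − sin φ₁ cos φ₂ cos Δλ) = 90.88°
At arrival: θ₂ = atan2(sin Δλ cos φ₁, −cos φ₂ sin φ₁ + sin φ₂ cos φ₁ cos Δλ) = 61.25°
Δθ = θ₂ − θ₁ = -29.6°

-29.6°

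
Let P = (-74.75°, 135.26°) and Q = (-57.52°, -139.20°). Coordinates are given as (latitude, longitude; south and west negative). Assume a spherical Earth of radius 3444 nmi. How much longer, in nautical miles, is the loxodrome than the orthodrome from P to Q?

Great circle: cos σ = sin φ₁ sin φ₂ + cos φ₁ cos φ₂ cos Δλ,  σ = 0.6008 rad → d_gc = 2069.3 nmi
Rhumb line: Δψ = +0.7774, q = Δφ/Δψ = 0.3868, d_rh = R√(Δφ²+q²Δλ²) = 2242.4 nmi
Excess = 2242.4 − 2069.3 = 173.1 ≈ 173 nmi

173 nmi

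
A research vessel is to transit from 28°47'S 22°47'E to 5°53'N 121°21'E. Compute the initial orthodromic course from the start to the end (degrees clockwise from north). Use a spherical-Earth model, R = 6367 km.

N = sin Δλ·cos φ₂ = +0.9836;  D = cos φ₁ sin φ₂ − sin φ₁ cos φ₂ cos Δλ = +0.0185
initial course = atan2(N, D) = 88.92°

88.9°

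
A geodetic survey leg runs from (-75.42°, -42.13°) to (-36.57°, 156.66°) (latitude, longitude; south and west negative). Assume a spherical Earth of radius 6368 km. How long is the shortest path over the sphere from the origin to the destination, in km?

Haversine: a = sin²(Δφ/2)+cos φ₁ cos φ₂ sin²(Δλ/2) = 0.30739;  σ = 2·atan2(√a,√(1−a))
σ = 67.343° → d = Rσ = 6368·1.17535 = 7485 km

7485 km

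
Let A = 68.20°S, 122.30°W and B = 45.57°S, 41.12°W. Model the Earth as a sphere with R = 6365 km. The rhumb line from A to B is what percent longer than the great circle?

Great circle: σ = 0.7913 rad → d_gc = Rσ = 5036.8 km
Rhumb: Δφ = +0.3950, Δλ = +1.4169, Δψ = +0.7518, q = Δφ/Δψ = 0.5254 → d_rh = R√(Δφ²+q²Δλ²) = 5363.6 km
Excess = (5363.6 − 5036.8) / 5036.8 = 326.8 / 5036.8 = 6.49% ≈ 6.5%

6.5%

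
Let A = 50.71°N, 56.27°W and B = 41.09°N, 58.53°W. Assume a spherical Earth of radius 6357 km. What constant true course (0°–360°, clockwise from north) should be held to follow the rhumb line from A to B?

189.3°

Δψ = ln[tan(π/4+φ₂/2)/tan(π/4+φ₁/2)] = -0.2422
Δλ = -0.0394 rad (taken the short way round)
course = atan2(Δλ, Δψ) = 189.25°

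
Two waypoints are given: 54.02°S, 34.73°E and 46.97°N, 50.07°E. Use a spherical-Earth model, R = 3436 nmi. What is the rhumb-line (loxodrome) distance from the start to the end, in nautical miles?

Rhumb course C = atan2(Δλ, Δψ) with Δψ = ln[tan(π/4+φ₂/2)/tan(π/4+φ₁/2)] = +2.0556, Δλ = +0.2677 → C = 7.42°
d = R·|Δφ| / |cos C| = 3436·1.76261 / 0.99162 = 6107 nmi

6107 nmi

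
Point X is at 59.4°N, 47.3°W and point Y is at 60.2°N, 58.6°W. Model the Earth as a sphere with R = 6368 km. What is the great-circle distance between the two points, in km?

cos σ = sin φ₁ sin φ₂ + cos φ₁ cos φ₂ cos Δλ
      = sin(59.40°)sin(60.20°) + cos(59.40°)cos(60.20°)cos(-11.30°) = 0.9950
σ = 5.733° → d = Rσ = 6368·0.10006 = 637 km

637 km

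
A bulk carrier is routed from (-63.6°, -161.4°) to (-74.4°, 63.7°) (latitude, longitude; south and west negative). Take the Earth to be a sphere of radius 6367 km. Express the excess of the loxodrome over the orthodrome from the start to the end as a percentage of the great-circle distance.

Great circle: σ = 0.6788 rad → d_gc = Rσ = 4322.0 km
Rhumb: Δφ = -0.1885, Δλ = -2.3544, Δψ = -0.5378, q = Δφ/Δψ = 0.3505 → d_rh = R√(Δφ²+q²Δλ²) = 5389.5 km
Excess = (5389.5 − 4322.0) / 4322.0 = 1067.5 / 4322.0 = 24.70% ≈ 24.7%

24.7%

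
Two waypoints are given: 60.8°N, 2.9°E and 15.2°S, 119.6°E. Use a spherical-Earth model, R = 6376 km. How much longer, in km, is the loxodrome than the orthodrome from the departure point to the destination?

Great circle: cos σ = sin φ₁ sin φ₂ + cos φ₁ cos φ₂ cos Δλ,  σ = 2.0268 rad → d_gc = 12923.2 km
Rhumb line: Δψ = -1.6137, q = Δφ/Δψ = 0.8220, d_rh = R√(Δφ²+q²Δλ²) = 13619.3 km
Excess = 13619.3 − 12923.2 = 696.1 ≈ 696 km

696 km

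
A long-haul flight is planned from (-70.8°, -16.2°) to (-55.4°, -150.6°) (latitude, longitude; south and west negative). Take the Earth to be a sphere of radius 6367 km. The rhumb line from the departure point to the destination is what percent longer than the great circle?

Great circle: σ = 0.8676 rad → d_gc = Rσ = 5523.7 km
Rhumb: Δφ = +0.2688, Δλ = -2.3457, Δψ = +0.6106, q = Δφ/Δψ = 0.4402 → d_rh = R√(Δφ²+q²Δλ²) = 6793.7 km
Excess = (6793.7 − 5523.7) / 5523.7 = 1270.0 / 5523.7 = 22.99% ≈ 23.0%

23.0%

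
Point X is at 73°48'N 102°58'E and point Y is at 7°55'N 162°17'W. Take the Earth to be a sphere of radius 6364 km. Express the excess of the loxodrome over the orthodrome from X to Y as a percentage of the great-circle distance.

6.6%

Great circle: σ = 1.4612 rad → d_gc = Rσ = 9299.1 km
Rhumb: Δφ = -1.1499, Δλ = +1.6537, Δψ = -1.8111, q = Δφ/Δψ = 0.6349 → d_rh = R√(Δφ²+q²Δλ²) = 9909.6 km
Excess = (9909.6 − 9299.1) / 9299.1 = 610.5 / 9299.1 = 6.57% ≈ 6.6%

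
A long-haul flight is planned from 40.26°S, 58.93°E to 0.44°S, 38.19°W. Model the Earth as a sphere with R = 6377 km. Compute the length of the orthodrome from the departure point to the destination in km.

10589 km

Haversine: a = sin²(Δφ/2)+cos φ₁ cos φ₂ sin²(Δλ/2) = 0.54481;  σ = 2·atan2(√a,√(1−a))
σ = 95.142° → d = Rσ = 6377·1.66054 = 10589 km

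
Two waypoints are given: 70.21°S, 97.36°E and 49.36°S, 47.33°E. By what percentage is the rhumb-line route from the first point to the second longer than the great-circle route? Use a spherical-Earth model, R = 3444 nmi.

Great circle: σ = 0.5440 rad → d_gc = Rσ = 1873.46 nmi
Rhumb: Δφ = +0.3639, Δλ = -0.8732, Δψ = +0.7528, q = Δφ/Δψ = 0.4834 → d_rh = R√(Δφ²+q²Δλ²) = 1919.41 nmi
Excess = (1919.41 − 1873.46) / 1873.46 = 45.95 / 1873.46 = 2.453% ≈ 2.5%

2.5%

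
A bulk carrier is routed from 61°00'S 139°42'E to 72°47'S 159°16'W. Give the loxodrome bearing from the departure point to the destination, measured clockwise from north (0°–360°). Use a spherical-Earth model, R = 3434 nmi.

Meridional parts: M(φ₁)=-1.3524, M(φ₂)=-1.8879 → ΔM = -0.5355;  Δλ = +1.0652 rad
tan C = Δλ / ΔM = -1.9891 → C = 116.69°

116.7°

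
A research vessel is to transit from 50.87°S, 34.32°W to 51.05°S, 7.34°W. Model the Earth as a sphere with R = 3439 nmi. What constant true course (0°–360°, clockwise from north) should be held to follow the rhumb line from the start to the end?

90.6°

Meridional parts: M(φ₁)=-1.0345, M(φ₂)=-1.0395 → ΔM = -0.0050;  Δλ = +0.4709 rad
tan C = Δλ / ΔM = -94.4093 → C = 90.61°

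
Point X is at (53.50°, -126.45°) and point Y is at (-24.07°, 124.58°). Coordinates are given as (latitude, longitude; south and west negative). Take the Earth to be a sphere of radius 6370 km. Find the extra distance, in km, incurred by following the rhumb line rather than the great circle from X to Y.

317 km

Great circle: cos σ = sin φ₁ sin φ₂ + cos φ₁ cos φ₂ cos Δλ,  σ = 2.0995 rad → d_gc = 13373.73 km
Rhumb line: Δψ = -1.5425, q = Δφ/Δψ = 0.8777, d_rh = R√(Δφ²+q²Δλ²) = 13691.20 km
Excess = 13691.20 − 13373.73 = 317.47 ≈ 317 km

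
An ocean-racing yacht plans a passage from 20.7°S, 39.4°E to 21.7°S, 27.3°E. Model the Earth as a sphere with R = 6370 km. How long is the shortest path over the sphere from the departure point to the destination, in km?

1259 km

Haversine: a = sin²(Δφ/2)+cos φ₁ cos φ₂ sin²(Δλ/2) = 0.00973;  σ = 2·atan2(√a,√(1−a))
σ = 11.322° → d = Rσ = 6370·0.19761 = 1259 km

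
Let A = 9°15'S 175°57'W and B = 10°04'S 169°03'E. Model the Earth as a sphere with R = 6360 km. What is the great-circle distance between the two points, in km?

1644 km

cos σ = sin φ₁ sin φ₂ + cos φ₁ cos φ₂ cos Δλ
      = sin(-9.25°)sin(-10.07°) + cos(-9.25°)cos(-10.07°)cos(-15.00°) = 0.9668
σ = 14.809° → d = Rσ = 6360·0.25846 = 1644 km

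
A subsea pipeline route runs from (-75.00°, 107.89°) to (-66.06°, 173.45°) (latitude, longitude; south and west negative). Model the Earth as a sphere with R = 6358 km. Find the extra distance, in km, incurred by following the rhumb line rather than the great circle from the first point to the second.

124 km

Great circle: cos σ = sin φ₁ sin φ₂ + cos φ₁ cos φ₂ cos Δλ,  σ = 0.3864 rad → d_gc = 2456.6 km
Rhumb line: Δψ = +0.4765, q = Δφ/Δψ = 0.3275, d_rh = R√(Δφ²+q²Δλ²) = 2580.7 km
Excess = 2580.7 − 2456.6 = 124.1 ≈ 124 km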